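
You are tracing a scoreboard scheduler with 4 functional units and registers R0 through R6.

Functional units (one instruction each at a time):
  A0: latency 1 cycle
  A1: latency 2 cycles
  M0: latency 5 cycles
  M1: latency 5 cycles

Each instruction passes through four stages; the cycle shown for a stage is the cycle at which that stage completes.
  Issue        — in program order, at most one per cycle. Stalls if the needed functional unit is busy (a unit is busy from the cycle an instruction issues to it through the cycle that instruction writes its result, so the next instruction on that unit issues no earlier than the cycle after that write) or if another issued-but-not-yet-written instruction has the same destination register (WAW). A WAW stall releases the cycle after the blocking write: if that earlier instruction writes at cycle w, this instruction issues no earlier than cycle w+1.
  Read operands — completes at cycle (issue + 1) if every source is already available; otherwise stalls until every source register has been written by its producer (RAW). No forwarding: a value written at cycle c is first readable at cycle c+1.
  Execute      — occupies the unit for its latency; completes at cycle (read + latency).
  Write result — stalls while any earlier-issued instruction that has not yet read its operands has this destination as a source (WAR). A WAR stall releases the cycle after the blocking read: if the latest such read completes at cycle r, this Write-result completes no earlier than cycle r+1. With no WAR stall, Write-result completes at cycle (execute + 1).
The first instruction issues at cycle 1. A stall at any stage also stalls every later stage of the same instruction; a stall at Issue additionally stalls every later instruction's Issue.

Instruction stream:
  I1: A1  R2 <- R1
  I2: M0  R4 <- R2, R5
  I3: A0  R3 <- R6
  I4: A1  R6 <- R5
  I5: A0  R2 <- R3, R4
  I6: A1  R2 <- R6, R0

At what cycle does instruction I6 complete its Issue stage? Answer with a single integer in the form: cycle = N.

cycle = 16

[I1] 1/2/4/5
[I2] 2/6/11/12  (RAW R2: wait I1 write@5)
[I3] 3/4/5/6
[I4] 6/7/9/10  (struct: A1 busy until I1 writes@5)
[I5] 7/13/14/15  (RAW R4: wait I2 write@12)
[I6] 16/17/19/20  (WAW R2: wait I5 write@15)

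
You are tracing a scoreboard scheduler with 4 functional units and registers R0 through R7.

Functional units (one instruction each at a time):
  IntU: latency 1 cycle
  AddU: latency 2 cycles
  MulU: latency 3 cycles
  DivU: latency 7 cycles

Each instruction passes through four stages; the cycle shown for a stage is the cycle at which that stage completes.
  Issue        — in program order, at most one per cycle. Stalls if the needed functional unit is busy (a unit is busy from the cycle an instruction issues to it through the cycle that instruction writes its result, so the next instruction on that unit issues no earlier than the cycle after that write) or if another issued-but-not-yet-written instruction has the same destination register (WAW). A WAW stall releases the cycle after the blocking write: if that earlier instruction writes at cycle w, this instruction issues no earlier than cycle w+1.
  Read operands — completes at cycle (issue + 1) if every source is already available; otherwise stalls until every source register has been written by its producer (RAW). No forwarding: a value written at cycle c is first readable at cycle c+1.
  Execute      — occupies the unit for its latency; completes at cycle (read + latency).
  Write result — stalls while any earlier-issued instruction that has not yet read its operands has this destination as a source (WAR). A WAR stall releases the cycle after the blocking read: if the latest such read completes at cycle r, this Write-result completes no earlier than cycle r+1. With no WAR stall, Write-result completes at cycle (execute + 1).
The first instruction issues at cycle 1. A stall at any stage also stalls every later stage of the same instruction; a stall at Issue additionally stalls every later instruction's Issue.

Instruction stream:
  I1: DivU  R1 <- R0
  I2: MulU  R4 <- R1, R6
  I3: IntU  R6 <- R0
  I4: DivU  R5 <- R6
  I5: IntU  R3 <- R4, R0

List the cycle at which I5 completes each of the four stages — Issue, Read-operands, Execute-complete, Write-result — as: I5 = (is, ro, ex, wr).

I5 = (13, 16, 17, 18)

cycle 1: I1 issues→DivU
cycle 2: I1 reads | I2 issues→MulU
cycle 3: I3 issues→IntU
cycle 4: I3 reads
cycle 5: I3 exec-done
cycle 9: I1 exec-done
cycle 10: I1 writes R1
cycle 11: I2 reads | I4 issues→DivU
cycle 12: I3 writes R6
cycle 13: I4 reads | I5 issues→IntU
cycle 14: I2 exec-done
cycle 15: I2 writes R4
cycle 16: I5 reads
cycle 17: I5 exec-done
cycle 18: I5 writes R3
cycle 20: I4 exec-done
cycle 21: I4 writes R5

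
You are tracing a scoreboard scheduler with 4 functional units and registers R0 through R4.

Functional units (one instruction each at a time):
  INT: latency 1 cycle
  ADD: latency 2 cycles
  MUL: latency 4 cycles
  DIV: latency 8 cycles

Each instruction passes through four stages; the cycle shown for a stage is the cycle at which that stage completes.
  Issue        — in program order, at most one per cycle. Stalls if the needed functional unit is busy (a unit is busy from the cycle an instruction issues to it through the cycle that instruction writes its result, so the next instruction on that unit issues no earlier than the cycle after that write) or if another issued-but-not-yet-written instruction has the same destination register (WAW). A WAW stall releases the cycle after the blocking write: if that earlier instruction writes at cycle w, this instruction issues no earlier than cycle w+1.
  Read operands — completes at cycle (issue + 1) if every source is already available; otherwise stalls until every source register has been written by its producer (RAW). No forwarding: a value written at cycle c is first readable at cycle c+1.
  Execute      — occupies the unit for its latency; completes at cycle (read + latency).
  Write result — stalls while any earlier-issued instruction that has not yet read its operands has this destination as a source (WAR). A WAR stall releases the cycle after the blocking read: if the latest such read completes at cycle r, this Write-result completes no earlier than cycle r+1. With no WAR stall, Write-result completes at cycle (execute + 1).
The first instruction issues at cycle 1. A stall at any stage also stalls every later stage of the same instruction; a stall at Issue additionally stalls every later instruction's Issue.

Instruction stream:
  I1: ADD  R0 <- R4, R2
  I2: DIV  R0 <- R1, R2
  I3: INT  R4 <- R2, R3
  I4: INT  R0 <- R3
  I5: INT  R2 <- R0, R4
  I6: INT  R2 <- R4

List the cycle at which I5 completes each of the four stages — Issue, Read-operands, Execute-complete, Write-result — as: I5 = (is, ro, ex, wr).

cycle 1: I1 issues→ADD
cycle 2: I1 reads
cycle 4: I1 exec-done
cycle 5: I1 writes R0
cycle 6: I2 issues→DIV
cycle 7: I2 reads; I3 issues→INT
cycle 8: I3 reads
cycle 9: I3 exec-done
cycle 10: I3 writes R4
cycle 15: I2 exec-done
cycle 16: I2 writes R0
cycle 17: I4 issues→INT
cycle 18: I4 reads
cycle 19: I4 exec-done
cycle 20: I4 writes R0
cycle 21: I5 issues→INT
cycle 22: I5 reads
cycle 23: I5 exec-done
cycle 24: I5 writes R2
cycle 25: I6 issues→INT
cycle 26: I6 reads
cycle 27: I6 exec-done
cycle 28: I6 writes R2

I5 = (21, 22, 23, 24)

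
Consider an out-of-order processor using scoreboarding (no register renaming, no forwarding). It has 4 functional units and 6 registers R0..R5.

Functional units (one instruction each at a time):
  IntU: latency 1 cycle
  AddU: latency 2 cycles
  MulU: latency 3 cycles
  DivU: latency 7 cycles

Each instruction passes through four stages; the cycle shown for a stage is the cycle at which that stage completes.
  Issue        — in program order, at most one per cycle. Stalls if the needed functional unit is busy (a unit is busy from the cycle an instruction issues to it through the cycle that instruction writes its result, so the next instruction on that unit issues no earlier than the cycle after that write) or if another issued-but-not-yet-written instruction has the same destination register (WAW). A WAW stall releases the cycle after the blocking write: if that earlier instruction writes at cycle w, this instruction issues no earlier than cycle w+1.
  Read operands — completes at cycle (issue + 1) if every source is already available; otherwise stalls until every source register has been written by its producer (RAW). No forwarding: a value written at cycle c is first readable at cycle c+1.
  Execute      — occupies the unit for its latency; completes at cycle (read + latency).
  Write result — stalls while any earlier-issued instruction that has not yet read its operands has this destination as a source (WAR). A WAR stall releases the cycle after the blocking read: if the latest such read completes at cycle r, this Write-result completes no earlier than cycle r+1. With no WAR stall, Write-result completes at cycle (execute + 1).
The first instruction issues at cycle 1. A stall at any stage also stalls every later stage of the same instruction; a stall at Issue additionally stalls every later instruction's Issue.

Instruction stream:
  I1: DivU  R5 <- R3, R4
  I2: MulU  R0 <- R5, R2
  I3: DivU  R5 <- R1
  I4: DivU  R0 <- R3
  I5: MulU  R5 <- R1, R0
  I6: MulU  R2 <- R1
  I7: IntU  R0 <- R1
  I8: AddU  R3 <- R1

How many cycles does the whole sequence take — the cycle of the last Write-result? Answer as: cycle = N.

cycle = 42

t=1  I1→DivU
t=2  I1 RO | I2→MulU
t=9  I1 EX
t=10  I1 WR R5
t=11  I2 RO | I3→DivU
t=12  I3 RO
t=14  I2 EX
t=15  I2 WR R0
t=19  I3 EX
t=20  I3 WR R5
t=21  I4→DivU
t=22  I4 RO | I5→MulU
t=29  I4 EX
t=30  I4 WR R0
t=31  I5 RO
t=34  I5 EX
t=35  I5 WR R5
t=36  I6→MulU
t=37  I6 RO | I7→IntU
t=38  I7 RO | I8→AddU
t=39  I7 EX | I8 RO
t=40  I6 EX | I7 WR R0
t=41  I6 WR R2 | I8 EX
t=42  I8 WR R3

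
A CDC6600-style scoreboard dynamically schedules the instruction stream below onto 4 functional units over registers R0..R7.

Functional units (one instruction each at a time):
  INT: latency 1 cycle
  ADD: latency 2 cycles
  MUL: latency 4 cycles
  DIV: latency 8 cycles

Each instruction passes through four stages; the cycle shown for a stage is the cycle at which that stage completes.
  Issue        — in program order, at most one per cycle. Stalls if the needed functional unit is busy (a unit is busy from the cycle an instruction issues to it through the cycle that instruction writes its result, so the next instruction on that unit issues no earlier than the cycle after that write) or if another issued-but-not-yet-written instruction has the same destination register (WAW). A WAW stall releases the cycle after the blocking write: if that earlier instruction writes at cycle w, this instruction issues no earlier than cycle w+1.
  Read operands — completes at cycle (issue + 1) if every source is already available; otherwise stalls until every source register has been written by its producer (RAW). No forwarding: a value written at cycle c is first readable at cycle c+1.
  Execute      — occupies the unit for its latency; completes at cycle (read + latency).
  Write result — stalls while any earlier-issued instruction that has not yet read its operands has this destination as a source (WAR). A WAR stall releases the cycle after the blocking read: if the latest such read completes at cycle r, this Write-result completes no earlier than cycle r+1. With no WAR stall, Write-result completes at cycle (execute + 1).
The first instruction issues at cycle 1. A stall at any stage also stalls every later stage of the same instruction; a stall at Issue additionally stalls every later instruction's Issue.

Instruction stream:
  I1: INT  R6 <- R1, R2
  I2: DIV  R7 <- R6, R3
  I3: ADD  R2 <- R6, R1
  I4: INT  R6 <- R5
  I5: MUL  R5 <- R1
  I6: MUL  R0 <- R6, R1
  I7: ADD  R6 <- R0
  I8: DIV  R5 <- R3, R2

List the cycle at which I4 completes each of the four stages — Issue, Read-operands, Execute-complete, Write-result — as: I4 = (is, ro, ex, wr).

[1] issue I1 (INT)
[2] I1 read-ops | issue I2 (DIV)
[3] I1 finished on INT | issue I3 (ADD)
[4] I1→R6
[5] I2 read-ops | I3 read-ops | issue I4 (INT)
[6] I4 read-ops | issue I5 (MUL)
[7] I3 finished on ADD | I4 finished on INT | I5 read-ops
[8] I3→R2 | I4→R6
[11] I5 finished on MUL
[12] I5→R5
[13] I2 finished on DIV | issue I6 (MUL)
[14] I2→R7 | I6 read-ops | issue I7 (ADD)
[15] issue I8 (DIV)
[16] I8 read-ops
[18] I6 finished on MUL
[19] I6→R0
[20] I7 read-ops
[22] I7 finished on ADD
[23] I7→R6
[24] I8 finished on DIV
[25] I8→R5

I4 = (5, 6, 7, 8)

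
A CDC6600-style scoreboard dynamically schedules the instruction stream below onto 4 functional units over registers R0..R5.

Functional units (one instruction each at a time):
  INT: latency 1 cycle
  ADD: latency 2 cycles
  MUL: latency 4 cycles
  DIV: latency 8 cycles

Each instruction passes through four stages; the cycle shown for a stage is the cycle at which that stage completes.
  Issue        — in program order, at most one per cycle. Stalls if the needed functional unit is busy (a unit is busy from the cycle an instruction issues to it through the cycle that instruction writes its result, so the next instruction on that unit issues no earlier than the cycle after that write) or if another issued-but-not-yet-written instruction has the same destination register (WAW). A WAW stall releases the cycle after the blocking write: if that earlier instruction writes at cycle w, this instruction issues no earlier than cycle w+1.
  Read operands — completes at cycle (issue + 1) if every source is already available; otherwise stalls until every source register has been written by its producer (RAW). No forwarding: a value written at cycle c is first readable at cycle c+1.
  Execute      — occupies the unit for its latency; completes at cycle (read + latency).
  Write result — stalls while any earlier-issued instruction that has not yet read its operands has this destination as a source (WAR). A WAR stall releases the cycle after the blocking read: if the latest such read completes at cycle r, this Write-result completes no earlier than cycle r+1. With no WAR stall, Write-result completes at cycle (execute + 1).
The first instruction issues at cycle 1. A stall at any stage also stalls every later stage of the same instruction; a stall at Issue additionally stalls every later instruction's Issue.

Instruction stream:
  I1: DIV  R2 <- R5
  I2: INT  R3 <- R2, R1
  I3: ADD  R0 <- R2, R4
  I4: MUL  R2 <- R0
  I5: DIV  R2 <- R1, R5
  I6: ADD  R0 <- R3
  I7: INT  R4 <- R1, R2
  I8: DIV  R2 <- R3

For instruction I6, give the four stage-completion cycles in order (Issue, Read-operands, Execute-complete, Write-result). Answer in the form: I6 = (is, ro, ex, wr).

[I1] 1/2/10/11
[I2] 2/12/13/14  (RAW R2: wait I1 write@11)
[I3] 3/12/14/15  (RAW R2: wait I1 write@11)
[I4] 12/16/20/21  (WAW R2: wait I1 write@11; RAW R0: wait I3 write@15)
[I5] 22/23/31/32  (WAW R2: wait I4 write@21)
[I6] 23/24/26/27
[I7] 24/33/34/35  (RAW R2: wait I5 write@32)
[I8] 33/34/42/43  (struct: DIV busy until I5 writes@32)

I6 = (23, 24, 26, 27)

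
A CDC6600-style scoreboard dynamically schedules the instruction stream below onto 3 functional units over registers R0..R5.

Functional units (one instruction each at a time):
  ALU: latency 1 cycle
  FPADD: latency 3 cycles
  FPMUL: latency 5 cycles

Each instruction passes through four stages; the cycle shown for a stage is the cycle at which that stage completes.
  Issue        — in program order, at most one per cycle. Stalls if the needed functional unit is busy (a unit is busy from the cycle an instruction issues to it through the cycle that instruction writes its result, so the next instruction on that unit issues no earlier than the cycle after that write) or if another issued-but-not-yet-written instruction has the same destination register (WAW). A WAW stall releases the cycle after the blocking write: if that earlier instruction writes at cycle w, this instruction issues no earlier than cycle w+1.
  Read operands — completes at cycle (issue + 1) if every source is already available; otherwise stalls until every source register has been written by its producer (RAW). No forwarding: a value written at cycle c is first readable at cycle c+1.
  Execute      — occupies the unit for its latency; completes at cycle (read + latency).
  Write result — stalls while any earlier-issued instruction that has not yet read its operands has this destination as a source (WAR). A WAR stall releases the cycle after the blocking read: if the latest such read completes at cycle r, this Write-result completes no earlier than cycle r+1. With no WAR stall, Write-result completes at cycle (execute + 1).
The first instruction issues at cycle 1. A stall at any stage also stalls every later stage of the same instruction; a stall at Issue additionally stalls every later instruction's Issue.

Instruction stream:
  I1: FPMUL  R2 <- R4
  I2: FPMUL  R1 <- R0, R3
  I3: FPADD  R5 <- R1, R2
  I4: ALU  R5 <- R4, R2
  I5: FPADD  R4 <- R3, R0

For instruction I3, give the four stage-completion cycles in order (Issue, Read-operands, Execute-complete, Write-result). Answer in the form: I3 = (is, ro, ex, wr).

I3 = (10, 17, 20, 21)

  I1 | 1 | 2 | 7 | 8
  I2 | 9 | 10 | 15 | 16   struct: FPMUL busy until I1 writes@8
  I3 | 10 | 17 | 20 | 21   RAW R1: wait I2 write@16
  I4 | 22 | 23 | 24 | 25   WAW R5: wait I3 write@21
  I5 | 23 | 24 | 27 | 28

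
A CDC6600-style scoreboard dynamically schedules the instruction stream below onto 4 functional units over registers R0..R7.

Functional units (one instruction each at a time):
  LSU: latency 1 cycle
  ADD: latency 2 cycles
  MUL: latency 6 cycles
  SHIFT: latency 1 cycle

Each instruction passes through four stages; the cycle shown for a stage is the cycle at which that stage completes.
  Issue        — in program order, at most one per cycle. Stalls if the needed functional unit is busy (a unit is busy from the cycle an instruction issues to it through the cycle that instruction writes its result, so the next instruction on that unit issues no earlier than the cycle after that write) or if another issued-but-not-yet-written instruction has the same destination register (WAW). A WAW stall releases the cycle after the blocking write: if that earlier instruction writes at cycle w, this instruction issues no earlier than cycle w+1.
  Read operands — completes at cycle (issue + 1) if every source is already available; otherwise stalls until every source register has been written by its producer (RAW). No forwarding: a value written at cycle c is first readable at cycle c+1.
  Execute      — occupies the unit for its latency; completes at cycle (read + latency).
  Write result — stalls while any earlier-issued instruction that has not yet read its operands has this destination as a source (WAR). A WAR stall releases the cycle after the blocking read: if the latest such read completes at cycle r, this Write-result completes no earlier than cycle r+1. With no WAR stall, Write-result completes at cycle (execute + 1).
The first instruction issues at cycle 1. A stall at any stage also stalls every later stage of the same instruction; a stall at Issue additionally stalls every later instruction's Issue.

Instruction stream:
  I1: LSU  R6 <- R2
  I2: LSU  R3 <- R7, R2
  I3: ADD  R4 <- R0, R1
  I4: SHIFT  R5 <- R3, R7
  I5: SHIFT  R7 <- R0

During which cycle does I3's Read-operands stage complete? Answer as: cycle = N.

1) issue 1, read 2, done 3, write 4
2) issue 5, read 6, done 7, write 8  <struct: LSU busy until I1 writes@4>
3) issue 6, read 7, done 9, write 10
4) issue 7, read 9, done 10, write 11  <RAW R3: wait I2 write@8>
5) issue 12, read 13, done 14, write 15  <struct: SHIFT busy until I4 writes@11>

cycle = 7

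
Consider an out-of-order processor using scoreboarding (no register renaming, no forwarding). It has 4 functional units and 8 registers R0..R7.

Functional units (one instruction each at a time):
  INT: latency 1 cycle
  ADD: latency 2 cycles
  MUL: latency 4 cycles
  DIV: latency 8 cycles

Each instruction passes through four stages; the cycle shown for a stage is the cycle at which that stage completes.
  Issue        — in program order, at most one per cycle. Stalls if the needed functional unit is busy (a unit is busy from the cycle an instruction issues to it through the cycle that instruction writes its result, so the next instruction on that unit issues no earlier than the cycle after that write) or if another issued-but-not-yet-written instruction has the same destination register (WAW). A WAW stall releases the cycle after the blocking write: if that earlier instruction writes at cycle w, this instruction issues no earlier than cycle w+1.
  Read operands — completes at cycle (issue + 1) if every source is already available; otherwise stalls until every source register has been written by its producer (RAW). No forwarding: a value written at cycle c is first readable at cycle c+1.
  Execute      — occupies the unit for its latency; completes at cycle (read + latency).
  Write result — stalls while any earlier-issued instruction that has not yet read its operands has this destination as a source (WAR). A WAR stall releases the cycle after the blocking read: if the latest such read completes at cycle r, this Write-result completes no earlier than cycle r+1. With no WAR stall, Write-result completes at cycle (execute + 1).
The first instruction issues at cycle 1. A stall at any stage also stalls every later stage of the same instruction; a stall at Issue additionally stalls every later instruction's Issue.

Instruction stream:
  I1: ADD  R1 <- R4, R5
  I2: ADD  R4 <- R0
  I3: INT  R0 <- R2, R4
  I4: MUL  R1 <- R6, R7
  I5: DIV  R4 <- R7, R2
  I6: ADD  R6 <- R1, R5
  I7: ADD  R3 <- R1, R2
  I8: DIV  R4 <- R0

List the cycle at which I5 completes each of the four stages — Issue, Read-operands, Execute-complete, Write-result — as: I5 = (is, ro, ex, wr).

  I1 | 1 | 2 | 4 | 5
  I2 | 6 | 7 | 9 | 10   struct: ADD busy until I1 writes@5
  I3 | 7 | 11 | 12 | 13   RAW R4: wait I2 write@10
  I4 | 8 | 9 | 13 | 14
  I5 | 11 | 12 | 20 | 21   WAW R4: wait I2 write@10
  I6 | 12 | 15 | 17 | 18   RAW R1: wait I4 write@14
  I7 | 19 | 20 | 22 | 23   struct: ADD busy until I6 writes@18
  I8 | 22 | 23 | 31 | 32   struct: DIV busy until I5 writes@21

I5 = (11, 12, 20, 21)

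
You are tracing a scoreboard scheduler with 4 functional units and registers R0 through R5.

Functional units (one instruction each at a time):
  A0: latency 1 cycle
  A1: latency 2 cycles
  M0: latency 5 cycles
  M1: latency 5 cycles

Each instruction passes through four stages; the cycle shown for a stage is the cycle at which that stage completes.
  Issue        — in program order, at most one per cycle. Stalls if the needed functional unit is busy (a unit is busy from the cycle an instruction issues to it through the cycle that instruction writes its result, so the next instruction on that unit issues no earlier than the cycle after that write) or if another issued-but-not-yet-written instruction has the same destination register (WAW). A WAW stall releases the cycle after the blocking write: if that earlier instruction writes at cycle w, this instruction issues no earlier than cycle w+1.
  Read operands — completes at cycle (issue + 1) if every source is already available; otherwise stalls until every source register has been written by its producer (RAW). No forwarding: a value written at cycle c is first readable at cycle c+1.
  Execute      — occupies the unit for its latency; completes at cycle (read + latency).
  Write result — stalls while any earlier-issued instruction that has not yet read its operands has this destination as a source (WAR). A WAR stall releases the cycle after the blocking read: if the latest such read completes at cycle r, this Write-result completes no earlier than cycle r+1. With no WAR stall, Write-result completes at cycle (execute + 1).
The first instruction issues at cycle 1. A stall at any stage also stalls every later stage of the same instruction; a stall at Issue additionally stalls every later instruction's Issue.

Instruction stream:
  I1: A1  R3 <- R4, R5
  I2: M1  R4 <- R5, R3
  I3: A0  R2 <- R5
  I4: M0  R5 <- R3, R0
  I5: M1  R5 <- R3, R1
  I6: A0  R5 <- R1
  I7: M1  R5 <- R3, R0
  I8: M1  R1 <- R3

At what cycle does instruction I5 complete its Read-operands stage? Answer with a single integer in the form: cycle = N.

I1  is:1  ro:2  ex:4  wr:5
I2  is:2  ro:6  ex:11  wr:12  — RAW R3: wait I1 write@5
I3  is:3  ro:4  ex:5  wr:6
I4  is:4  ro:6  ex:11  wr:12  — RAW R3: wait I1 write@5
I5  is:13  ro:14  ex:19  wr:20  — WAW R5: wait I4 write@12
I6  is:21  ro:22  ex:23  wr:24  — WAW R5: wait I5 write@20
I7  is:25  ro:26  ex:31  wr:32  — WAW R5: wait I6 write@24
I8  is:33  ro:34  ex:39  wr:40  — struct: M1 busy until I7 writes@32

cycle = 14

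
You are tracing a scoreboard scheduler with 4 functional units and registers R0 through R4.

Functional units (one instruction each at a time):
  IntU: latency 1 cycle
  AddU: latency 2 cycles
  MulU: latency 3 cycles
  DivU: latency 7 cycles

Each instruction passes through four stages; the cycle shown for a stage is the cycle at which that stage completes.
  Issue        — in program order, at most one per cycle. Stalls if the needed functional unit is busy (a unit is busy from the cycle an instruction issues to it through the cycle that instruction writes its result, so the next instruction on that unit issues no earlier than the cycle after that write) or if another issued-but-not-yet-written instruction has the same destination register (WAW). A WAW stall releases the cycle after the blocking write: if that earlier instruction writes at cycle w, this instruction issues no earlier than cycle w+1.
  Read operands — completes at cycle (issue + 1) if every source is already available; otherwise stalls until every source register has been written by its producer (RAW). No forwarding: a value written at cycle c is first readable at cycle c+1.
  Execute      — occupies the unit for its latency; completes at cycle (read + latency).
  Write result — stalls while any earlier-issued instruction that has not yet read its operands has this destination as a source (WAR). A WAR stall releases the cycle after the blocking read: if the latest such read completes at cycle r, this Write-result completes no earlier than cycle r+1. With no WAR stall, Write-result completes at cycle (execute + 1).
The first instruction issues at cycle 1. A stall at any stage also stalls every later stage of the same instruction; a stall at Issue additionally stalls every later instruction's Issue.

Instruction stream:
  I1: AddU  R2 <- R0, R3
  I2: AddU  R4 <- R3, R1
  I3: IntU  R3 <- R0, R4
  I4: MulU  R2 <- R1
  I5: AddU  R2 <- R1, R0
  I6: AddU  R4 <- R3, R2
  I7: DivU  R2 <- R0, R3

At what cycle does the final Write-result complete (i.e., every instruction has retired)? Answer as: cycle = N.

cycle = 29

t=1  I1 dispatched to AddU
t=2  I1 operands ready
t=4  I1 complete
t=5  R2←I1
t=6  I2 dispatched to AddU
t=7  I2 operands ready · I3 dispatched to IntU
t=8  I4 dispatched to MulU
t=9  I2 complete · I4 operands ready
t=10  R4←I2
t=11  I3 operands ready
t=12  I3 complete · I4 complete
t=13  R3←I3 · R2←I4
t=14  I5 dispatched to AddU
t=15  I5 operands ready
t=17  I5 complete
t=18  R2←I5
t=19  I6 dispatched to AddU
t=20  I6 operands ready · I7 dispatched to DivU
t=21  I7 operands ready
t=22  I6 complete
t=23  R4←I6
t=28  I7 complete
t=29  R2←I7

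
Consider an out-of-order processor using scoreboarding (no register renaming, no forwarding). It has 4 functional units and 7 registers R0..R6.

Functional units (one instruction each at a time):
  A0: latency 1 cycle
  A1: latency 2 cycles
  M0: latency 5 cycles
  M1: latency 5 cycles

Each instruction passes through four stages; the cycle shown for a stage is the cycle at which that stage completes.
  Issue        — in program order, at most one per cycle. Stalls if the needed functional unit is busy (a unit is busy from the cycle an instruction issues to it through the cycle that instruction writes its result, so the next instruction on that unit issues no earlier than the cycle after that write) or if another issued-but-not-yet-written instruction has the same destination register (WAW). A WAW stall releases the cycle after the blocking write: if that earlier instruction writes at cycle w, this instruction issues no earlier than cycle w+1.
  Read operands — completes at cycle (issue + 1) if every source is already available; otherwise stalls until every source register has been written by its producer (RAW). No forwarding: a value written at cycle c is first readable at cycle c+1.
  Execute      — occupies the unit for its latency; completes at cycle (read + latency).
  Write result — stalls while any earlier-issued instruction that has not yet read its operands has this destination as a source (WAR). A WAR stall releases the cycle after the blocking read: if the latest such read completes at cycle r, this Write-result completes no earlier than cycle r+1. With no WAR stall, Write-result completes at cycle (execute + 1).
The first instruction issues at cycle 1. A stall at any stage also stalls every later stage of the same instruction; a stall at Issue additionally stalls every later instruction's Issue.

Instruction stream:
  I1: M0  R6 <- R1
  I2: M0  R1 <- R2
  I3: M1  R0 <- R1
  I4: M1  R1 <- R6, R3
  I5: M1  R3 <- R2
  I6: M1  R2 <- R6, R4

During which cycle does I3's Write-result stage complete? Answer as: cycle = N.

  I1 | 1 | 2 | 7 | 8
  I2 | 9 | 10 | 15 | 16   struct: M0 busy until I1 writes@8
  I3 | 10 | 17 | 22 | 23   RAW R1: wait I2 write@16
  I4 | 24 | 25 | 30 | 31   struct: M1 busy until I3 writes@23
  I5 | 32 | 33 | 38 | 39   struct: M1 busy until I4 writes@31
  I6 | 40 | 41 | 46 | 47   struct: M1 busy until I5 writes@39

cycle = 23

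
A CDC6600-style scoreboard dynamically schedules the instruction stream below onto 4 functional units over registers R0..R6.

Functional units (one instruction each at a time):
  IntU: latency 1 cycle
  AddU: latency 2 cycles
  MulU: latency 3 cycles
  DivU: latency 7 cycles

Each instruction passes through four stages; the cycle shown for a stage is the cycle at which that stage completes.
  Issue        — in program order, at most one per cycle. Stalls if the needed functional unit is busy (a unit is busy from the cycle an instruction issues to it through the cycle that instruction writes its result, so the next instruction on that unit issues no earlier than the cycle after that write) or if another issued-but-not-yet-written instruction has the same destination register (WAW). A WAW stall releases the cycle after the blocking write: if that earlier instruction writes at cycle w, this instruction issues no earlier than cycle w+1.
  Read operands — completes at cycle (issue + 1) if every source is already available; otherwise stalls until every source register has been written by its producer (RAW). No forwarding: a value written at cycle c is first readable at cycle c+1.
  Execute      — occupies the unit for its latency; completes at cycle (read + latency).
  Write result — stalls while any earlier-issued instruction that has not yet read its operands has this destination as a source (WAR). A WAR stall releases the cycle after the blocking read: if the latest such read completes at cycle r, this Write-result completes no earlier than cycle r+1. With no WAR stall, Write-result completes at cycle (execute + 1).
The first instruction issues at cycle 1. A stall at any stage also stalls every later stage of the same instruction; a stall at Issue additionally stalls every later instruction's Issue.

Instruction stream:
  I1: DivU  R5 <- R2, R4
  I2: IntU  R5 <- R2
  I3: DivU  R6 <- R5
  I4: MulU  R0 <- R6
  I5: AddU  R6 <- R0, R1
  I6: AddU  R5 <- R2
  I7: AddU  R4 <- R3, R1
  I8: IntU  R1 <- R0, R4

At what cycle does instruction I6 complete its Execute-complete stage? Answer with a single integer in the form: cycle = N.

t=1  I1→DivU
t=2  I1 RO
t=9  I1 EX
t=10  I1 WR R5
t=11  I2→IntU
t=12  I2 RO | I3→DivU
t=13  I2 EX | I4→MulU
t=14  I2 WR R5
t=15  I3 RO
t=22  I3 EX
t=23  I3 WR R6
t=24  I4 RO | I5→AddU
t=27  I4 EX
t=28  I4 WR R0
t=29  I5 RO
t=31  I5 EX
t=32  I5 WR R6
t=33  I6→AddU
t=34  I6 RO
t=36  I6 EX
t=37  I6 WR R5
t=38  I7→AddU
t=39  I7 RO | I8→IntU
t=41  I7 EX
t=42  I7 WR R4
t=43  I8 RO
t=44  I8 EX
t=45  I8 WR R1

cycle = 36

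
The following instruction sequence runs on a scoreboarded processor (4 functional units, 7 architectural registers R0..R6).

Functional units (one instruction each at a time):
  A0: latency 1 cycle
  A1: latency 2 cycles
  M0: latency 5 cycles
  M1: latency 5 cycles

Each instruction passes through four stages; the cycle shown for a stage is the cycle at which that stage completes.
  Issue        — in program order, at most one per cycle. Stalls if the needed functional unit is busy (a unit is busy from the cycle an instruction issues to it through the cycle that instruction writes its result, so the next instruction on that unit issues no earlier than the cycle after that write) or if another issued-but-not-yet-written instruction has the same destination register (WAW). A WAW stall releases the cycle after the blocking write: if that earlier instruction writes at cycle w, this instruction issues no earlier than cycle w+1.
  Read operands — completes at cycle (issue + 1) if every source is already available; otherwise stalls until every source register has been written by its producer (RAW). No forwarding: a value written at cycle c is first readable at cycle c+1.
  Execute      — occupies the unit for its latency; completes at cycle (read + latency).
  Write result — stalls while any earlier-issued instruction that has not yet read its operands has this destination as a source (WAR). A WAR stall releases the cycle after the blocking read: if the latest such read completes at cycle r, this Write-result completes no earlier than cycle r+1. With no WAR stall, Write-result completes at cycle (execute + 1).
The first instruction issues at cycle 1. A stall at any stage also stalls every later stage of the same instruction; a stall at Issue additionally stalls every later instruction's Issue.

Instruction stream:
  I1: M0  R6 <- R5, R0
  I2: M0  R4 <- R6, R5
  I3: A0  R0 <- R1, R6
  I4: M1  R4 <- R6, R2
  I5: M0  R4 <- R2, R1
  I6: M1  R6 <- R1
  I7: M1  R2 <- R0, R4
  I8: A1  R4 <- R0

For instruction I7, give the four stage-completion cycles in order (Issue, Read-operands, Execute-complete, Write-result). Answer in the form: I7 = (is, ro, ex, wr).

I1 -> (1, 2, 7, 8)
I2 -> (9, 10, 15, 16)  // struct: M0 busy until I1 writes@8
I3 -> (10, 11, 12, 13)
I4 -> (17, 18, 23, 24)  // WAW R4: wait I2 write@16
I5 -> (25, 26, 31, 32)  // WAW R4: wait I4 write@24
I6 -> (26, 27, 32, 33)
I7 -> (34, 35, 40, 41)  // struct: M1 busy until I6 writes@33
I8 -> (35, 36, 38, 39)

I7 = (34, 35, 40, 41)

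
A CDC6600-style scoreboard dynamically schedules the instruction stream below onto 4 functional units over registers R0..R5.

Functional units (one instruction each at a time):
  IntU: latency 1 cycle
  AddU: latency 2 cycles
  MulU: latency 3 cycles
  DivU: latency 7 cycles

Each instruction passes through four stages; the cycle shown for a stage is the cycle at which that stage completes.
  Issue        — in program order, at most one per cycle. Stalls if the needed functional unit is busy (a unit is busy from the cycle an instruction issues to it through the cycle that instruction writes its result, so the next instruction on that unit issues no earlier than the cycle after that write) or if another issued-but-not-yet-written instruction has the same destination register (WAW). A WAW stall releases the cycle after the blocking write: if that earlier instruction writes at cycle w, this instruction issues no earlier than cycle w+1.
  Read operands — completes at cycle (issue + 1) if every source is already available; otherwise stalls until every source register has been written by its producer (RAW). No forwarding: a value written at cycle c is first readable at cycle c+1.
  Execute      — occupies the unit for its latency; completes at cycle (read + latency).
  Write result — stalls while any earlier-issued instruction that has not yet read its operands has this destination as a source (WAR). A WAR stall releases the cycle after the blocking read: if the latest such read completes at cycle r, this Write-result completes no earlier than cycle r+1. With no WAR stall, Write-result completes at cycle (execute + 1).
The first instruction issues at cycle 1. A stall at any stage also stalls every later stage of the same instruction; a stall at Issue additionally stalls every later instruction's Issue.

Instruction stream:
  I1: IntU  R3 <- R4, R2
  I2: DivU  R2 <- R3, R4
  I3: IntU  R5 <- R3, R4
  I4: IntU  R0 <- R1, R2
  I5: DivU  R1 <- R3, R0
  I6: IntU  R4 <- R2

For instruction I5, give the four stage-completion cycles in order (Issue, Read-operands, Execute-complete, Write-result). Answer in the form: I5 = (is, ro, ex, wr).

I1: IS=1 RO=2 EX=3 WR=4
I2: IS=2 RO=5 EX=12 WR=13  [RAW R3: wait I1 write@4]
I3: IS=5 RO=6 EX=7 WR=8  [struct: IntU busy until I1 writes@4]
I4: IS=9 RO=14 EX=15 WR=16  [struct: IntU busy until I3 writes@8; RAW R2: wait I2 write@13]
I5: IS=14 RO=17 EX=24 WR=25  [struct: DivU busy until I2 writes@13; RAW R0: wait I4 write@16]
I6: IS=17 RO=18 EX=19 WR=20  [struct: IntU busy until I4 writes@16]

I5 = (14, 17, 24, 25)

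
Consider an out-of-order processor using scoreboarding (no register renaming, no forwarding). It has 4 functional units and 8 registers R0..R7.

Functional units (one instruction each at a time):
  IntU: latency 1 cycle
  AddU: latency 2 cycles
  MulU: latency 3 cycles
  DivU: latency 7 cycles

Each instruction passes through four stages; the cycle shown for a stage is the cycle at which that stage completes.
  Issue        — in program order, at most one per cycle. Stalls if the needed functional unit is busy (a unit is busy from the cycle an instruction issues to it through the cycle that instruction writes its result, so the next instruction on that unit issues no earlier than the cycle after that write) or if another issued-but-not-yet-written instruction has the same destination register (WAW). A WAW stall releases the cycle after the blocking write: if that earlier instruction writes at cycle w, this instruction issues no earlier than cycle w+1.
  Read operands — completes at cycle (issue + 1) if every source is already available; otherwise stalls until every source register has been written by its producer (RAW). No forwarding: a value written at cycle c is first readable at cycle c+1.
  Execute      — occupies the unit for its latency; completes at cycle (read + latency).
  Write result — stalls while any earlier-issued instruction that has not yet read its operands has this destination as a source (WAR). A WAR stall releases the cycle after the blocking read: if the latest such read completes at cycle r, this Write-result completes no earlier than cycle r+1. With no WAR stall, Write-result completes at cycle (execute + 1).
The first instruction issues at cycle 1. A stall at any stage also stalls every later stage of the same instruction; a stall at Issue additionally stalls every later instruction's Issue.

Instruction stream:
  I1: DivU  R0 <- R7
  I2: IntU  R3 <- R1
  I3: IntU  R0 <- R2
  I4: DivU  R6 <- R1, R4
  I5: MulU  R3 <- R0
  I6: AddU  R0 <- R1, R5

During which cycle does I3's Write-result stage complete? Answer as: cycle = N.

c1: issue I1 (DivU)
c2: I1 read-ops · issue I2 (IntU)
c3: I2 read-ops
c4: I2 finished on IntU
c5: I2→R3
c9: I1 finished on DivU
c10: I1→R0
c11: issue I3 (IntU)
c12: I3 read-ops · issue I4 (DivU)
c13: I3 finished on IntU · I4 read-ops · issue I5 (MulU)
c14: I3→R0
c15: I5 read-ops · issue I6 (AddU)
c16: I6 read-ops
c18: I5 finished on MulU · I6 finished on AddU
c19: I5→R3 · I6→R0
c20: I4 finished on DivU
c21: I4→R6

cycle = 14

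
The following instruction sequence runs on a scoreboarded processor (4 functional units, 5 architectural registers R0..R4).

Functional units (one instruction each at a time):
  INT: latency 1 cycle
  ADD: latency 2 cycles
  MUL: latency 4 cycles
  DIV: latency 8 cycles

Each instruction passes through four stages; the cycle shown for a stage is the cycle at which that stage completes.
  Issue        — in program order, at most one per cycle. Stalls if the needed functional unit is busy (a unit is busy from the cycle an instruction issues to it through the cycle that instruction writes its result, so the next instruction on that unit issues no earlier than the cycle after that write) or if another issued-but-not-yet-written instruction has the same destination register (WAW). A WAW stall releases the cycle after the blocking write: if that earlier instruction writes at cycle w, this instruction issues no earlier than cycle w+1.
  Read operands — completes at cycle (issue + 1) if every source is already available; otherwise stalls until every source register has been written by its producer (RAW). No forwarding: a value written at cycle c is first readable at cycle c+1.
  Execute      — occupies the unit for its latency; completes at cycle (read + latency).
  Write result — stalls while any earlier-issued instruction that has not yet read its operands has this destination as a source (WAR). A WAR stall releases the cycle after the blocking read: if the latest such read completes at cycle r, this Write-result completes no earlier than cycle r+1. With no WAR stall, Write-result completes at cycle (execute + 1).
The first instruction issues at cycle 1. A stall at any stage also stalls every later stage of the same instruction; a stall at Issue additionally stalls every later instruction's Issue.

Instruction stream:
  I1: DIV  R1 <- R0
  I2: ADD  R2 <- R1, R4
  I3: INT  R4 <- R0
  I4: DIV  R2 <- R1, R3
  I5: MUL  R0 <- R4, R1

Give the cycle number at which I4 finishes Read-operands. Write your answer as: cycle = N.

cycle = 17

  I1 | 1 | 2 | 10 | 11
  I2 | 2 | 12 | 14 | 15   RAW R1: wait I1 write@11
  I3 | 3 | 4 | 5 | 13   WAR R4: wait I2 read@12
  I4 | 16 | 17 | 25 | 26   WAW R2: wait I2 write@15
  I5 | 17 | 18 | 22 | 23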